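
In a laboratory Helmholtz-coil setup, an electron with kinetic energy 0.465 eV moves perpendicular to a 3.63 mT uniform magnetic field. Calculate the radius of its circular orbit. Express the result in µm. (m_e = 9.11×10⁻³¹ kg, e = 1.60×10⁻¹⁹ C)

r ≈ 634 µm

Convert the energy: K = 0.465 eV = 7.44×10^-20 J.
v = √(2K/m) = √(2·7.44×10^-20/9.11×10^-31) = 4.04×10^5 m/s.
r = mv/(qB) = (9.11×10^-31)(4.04×10^5) / [(1×1.60×10^-19)(3.63×10^-3)] = 6.34×10^-4 m.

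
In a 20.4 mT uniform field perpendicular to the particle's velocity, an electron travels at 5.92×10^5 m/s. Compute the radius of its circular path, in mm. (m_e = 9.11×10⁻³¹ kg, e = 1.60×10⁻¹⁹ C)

r ≈ 0.165 mm

The magnetic force provides the centripetal force: qvB = mv²/r, so r = mv/(qB).
r = (9.11×10^-31 kg)(5.92×10^5 m/s) / [(1×1.60×10^-19 C)(0.0204 T)] = 1.65×10^-4 m.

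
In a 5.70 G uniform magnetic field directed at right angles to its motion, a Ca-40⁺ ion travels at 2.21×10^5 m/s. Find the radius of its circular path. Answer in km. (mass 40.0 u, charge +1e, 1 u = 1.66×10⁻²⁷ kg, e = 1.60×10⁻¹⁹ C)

r ≈ 0.161 km

The magnetic force provides the centripetal force: qvB = mv²/r, so r = mv/(qB).
r = (6.64×10^-26 kg)(2.21×10^5 m/s) / [(1×1.60×10^-19 C)(5.70×10^-4 T)] = 161 m.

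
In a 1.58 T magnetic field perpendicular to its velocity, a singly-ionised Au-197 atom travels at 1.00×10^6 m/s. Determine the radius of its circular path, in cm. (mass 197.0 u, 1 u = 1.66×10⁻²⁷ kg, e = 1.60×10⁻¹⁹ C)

The magnetic force provides the centripetal force: qvB = mv²/r, so r = mv/(qB).
r = (3.27×10^-25 kg)(1.00×10^6 m/s) / [(1×1.60×10^-19 C)(1.58 T)] = 1.29 m.

r ≈ 129 cm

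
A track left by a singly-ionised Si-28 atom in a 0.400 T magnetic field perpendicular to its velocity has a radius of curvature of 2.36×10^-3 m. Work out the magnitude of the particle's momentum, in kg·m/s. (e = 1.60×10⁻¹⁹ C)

Since qvB = mv²/r, the momentum p = mv = qBr.
p = (1×1.60×10^-19)(0.400)(2.36×10^-3) = 1.51×10^-22 kg·m/s.

p ≈ 1.51×10^-22 kg·m/s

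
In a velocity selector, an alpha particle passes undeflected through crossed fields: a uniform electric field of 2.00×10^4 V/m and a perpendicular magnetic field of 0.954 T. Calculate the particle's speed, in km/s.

For zero net force, qE = qvB, so v = E/B.
v = (2.00×10^4) / (0.954) = 2.10×10^4 m/s.

v ≈ 21.0 km/s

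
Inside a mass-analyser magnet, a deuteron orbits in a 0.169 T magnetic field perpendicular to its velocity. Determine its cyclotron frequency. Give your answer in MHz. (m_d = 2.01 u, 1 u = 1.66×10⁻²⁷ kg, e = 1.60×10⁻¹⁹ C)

f ≈ 1.29 MHz

f = qB/(2πm) = (1×1.60×10^-19)(0.169) / [2π(3.34×10^-27)] = 1.29×10^6 Hz.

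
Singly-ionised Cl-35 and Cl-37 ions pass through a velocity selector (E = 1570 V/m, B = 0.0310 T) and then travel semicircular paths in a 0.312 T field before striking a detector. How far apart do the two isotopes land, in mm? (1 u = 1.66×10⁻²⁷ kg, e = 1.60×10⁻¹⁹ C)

Both emerge at v = E/B₁ = 5.06×10^4 m/s.
r = mv/(qB₂), so r₁ = 0.05894 m and r₂ = 0.06231 m, giving Δr = 3.37×10^-3 m.
After a semicircle each ion lands a diameter 2r from the entry slit, so the separation is 2Δr = 6.74×10^-3 m.

Δd ≈ 6.74 mm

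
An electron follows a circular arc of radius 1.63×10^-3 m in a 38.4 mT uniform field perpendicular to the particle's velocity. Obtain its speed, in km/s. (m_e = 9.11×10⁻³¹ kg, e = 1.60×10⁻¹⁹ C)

From qvB = mv²/r, v = qBr/m.
v = (1×1.60×10^-19)(0.0384)(1.63×10^-3) / (9.11×10^-31) = 1.10×10^7 m/s.

v ≈ 11000 km/s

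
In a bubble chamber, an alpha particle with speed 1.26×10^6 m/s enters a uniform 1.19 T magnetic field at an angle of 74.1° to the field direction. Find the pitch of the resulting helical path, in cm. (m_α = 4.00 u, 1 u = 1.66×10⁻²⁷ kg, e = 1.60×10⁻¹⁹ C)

The velocity component along B is v∥ = v cos74.1° = 3.45×10^5 m/s.
The cyclotron period T = 2πm/(qB) = 1.10×10^-7 s is set by m, q, B alone.
Pitch = v∥·T = (3.45×10^5)(1.10×10^-7) = 0.0378 m.

pitch ≈ 3.78 cm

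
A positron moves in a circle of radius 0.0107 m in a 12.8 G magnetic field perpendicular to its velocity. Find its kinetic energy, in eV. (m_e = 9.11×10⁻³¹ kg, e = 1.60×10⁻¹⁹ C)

v = qBr/m = (1×1.60×10^-19)(1.28×10^-3)(0.0107) / (9.11×10^-31) = 2.41×10^6 m/s.
K = ½mv² = 0.5·(9.11×10^-31)·(2.41×10^6)² = 2.64×10^-18 J = 16.5 eV.

K ≈ 16.5 eV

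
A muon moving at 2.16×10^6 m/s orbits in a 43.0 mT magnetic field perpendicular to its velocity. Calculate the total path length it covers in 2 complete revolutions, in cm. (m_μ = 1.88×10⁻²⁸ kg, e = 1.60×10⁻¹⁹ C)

L ≈ 74.2 cm

r = mv/(qB) = 0.0590 m, so one revolution covers 2πr = 0.371 m.
In 2 revolutions: L = 2·2πr = 0.742 m.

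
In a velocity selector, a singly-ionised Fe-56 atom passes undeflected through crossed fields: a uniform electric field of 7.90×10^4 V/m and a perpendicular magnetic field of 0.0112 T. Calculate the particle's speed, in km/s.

v ≈ 7050 km/s

For zero net force, qE = qvB, so v = E/B.
v = (7.90×10^4) / (0.0112) = 7.05×10^6 m/s.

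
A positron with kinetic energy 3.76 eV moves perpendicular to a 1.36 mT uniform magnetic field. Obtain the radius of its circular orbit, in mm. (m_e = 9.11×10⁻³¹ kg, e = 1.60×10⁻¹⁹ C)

Convert the energy: K = 3.76 eV = 6.02×10^-19 J.
v = √(2K/m) = √(2·6.02×10^-19/9.11×10^-31) = 1.15×10^6 m/s.
r = mv/(qB) = (9.11×10^-31)(1.15×10^6) / [(1×1.60×10^-19)(1.36×10^-3)] = 4.81×10^-3 m.

r ≈ 4.81 mm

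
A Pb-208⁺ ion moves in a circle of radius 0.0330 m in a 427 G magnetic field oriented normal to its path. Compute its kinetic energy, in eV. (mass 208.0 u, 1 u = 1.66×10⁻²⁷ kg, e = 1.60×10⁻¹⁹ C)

K ≈ 0.460 eV

v = qBr/m = (1×1.60×10^-19)(0.0427)(0.0330) / (3.45×10^-25) = 653 m/s.
K = ½mv² = 0.5·(3.45×10^-25)·(653)² = 7.36×10^-20 J = 0.460 eV.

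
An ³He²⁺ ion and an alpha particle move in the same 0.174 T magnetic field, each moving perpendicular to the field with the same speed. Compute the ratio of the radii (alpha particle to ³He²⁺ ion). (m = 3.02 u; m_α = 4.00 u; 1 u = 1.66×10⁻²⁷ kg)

ratio ≈ 1.32

r = mv/(qB) ⇒ at equal v, r ∝ m/q.
r_{alpha particle}/r_{³He²⁺ ion} = 1.32.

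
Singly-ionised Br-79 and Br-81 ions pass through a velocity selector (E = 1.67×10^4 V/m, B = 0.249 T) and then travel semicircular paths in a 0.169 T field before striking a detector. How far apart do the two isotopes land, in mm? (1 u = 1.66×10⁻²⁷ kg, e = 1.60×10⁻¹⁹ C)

Δd ≈ 16.5 mm

Both emerge at v = E/B₁ = 6.71×10^4 m/s.
r = mv/(qB₂), so r₁ = 0.32527 m and r₂ = 0.33351 m, giving Δr = 8.23×10^-3 m.
After a semicircle each ion lands a diameter 2r from the entry slit, so the separation is 2Δr = 0.0165 m.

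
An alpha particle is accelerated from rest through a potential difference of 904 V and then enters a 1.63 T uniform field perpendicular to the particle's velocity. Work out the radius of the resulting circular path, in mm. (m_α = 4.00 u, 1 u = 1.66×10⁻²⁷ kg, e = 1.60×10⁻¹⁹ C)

r ≈ 3.76 mm

The kinetic energy gained is K = qV = (2×1.60×10^-19)(904) = 2.89×10^-16 J.
v = √(2K/m) = 2.95×10^5 m/s.
r = mv/(qB) = (6.64×10^-27)(2.95×10^5) / [(2×1.60×10^-19)(1.63)] = 3.76×10^-3 m.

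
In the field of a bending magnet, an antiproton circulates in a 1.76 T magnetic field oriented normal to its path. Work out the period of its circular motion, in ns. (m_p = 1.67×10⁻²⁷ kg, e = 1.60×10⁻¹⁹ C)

The cyclotron period is independent of speed: T = 2πm/(qB).
T = 2π(1.67×10^-27) / [(1×1.60×10^-19)(1.76)] = 3.73×10^-8 s.

T ≈ 37.3 ns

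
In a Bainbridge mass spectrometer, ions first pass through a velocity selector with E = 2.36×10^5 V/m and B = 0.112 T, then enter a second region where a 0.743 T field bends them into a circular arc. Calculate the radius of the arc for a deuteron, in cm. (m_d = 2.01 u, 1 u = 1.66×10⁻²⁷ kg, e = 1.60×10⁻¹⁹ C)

r ≈ 5.91 cm

The selector passes v = E/B = 2.36×10^5/0.112 = 2.11×10^6 m/s.
In the deflection region, r = mv/(qB₂) = (3.34×10^-27)(2.11×10^6) / [(1×1.60×10^-19)(0.743)] = 0.0591 m.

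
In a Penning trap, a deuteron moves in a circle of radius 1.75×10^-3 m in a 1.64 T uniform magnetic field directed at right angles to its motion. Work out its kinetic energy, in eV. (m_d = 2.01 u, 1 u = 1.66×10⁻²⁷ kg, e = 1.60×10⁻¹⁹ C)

K ≈ 197 eV

v = qBr/m = (1×1.60×10^-19)(1.64)(1.75×10^-3) / (3.34×10^-27) = 1.38×10^5 m/s.
K = ½mv² = 0.5·(3.34×10^-27)·(1.38×10^5)² = 3.16×10^-17 J = 197 eV.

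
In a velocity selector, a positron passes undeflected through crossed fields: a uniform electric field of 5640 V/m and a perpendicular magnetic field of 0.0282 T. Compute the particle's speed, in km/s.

v ≈ 200 km/s

For zero net force, qE = qvB, so v = E/B.
v = (5640) / (0.0282) = 2.00×10^5 m/s.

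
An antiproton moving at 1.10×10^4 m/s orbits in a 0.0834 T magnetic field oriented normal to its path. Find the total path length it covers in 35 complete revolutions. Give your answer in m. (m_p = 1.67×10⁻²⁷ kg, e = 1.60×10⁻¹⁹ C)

L ≈ 0.303 m

r = mv/(qB) = 1.38×10^-3 m, so one revolution covers 2πr = 8.65×10^-3 m.
In 35 revolutions: L = 35·2πr = 0.303 m.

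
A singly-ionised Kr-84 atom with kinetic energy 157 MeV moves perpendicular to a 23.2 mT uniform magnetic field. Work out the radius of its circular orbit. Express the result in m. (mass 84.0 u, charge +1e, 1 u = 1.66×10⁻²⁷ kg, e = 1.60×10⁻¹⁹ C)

r ≈ 713 m

Convert the energy: K = 157 MeV = 2.51×10^-11 J.
v = √(2K/m) = √(2·2.51×10^-11/1.39×10^-25) = 1.90×10^7 m/s.
r = mv/(qB) = (1.39×10^-25)(1.90×10^7) / [(1×1.60×10^-19)(0.0232)] = 713 m.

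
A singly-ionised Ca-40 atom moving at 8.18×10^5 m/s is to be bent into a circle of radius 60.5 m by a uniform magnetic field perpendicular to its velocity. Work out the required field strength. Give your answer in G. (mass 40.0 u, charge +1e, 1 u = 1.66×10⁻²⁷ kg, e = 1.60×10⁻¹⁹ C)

B ≈ 56.1 G

qvB = mv²/r gives B = mv/(qr).
B = (6.64×10^-26)(8.18×10^5) / [(1×1.60×10^-19)(60.5)] = 5.61×10^-3 T.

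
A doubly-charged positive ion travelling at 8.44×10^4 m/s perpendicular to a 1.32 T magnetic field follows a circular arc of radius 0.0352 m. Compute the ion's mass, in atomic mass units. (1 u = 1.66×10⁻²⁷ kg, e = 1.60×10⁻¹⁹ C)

qvB = mv²/r ⇒ m = qBr/v.
m = (2×1.60×10^-19)(1.32)(0.0352) / (8.44×10^4) = 1.76×10^-25 kg = 106 u.

m ≈ 106 u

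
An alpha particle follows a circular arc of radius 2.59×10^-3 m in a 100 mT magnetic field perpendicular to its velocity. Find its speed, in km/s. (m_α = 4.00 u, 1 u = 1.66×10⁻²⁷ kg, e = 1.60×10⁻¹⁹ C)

From qvB = mv²/r, v = qBr/m.
v = (2×1.60×10^-19)(0.100)(2.59×10^-3) / (6.64×10^-27) = 1.25×10^4 m/s.

v ≈ 12.5 km/s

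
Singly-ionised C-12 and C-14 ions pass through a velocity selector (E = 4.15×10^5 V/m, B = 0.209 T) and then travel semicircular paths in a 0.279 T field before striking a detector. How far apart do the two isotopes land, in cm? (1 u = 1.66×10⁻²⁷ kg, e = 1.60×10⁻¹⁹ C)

Δd ≈ 29.5 cm

Both emerge at v = E/B₁ = 1.99×10^6 m/s.
r = mv/(qB₂), so r₁ = 0.8861 m and r₂ = 1.034 m, giving Δr = 0.148 m.
After a semicircle each ion lands a diameter 2r from the entry slit, so the separation is 2Δr = 0.295 m.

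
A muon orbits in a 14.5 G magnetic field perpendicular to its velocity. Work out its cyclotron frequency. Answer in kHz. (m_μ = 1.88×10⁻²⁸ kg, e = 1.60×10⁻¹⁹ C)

f = qB/(2πm) = (1×1.60×10^-19)(1.45×10^-3) / [2π(1.88×10^-28)] = 1.96×10^5 Hz.

f ≈ 196 kHz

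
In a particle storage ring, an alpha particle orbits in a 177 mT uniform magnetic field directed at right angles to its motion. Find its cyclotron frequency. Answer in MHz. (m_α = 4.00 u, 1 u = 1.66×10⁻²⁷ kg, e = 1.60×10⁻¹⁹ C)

f ≈ 1.36 MHz

f = qB/(2πm) = (2×1.60×10^-19)(0.177) / [2π(6.64×10^-27)] = 1.36×10^6 Hz.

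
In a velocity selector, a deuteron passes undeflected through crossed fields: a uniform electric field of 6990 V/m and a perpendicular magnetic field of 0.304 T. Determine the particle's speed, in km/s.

For zero net force, qE = qvB, so v = E/B.
v = (6990) / (0.304) = 2.30×10^4 m/s.

v ≈ 23.0 km/s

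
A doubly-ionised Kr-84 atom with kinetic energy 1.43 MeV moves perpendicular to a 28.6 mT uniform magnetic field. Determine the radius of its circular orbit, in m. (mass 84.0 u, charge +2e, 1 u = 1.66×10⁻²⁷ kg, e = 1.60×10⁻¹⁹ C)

Convert the energy: K = 1.43 MeV = 2.29×10^-13 J.
v = √(2K/m) = √(2·2.29×10^-13/1.39×10^-25) = 1.81×10^6 m/s.
r = mv/(qB) = (1.39×10^-25)(1.81×10^6) / [(2×1.60×10^-19)(0.0286)] = 27.6 m.

r ≈ 27.6 m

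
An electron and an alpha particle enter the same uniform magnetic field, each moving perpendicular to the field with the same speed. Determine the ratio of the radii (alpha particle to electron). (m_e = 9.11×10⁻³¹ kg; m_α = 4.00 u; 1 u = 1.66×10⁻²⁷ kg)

r = mv/(qB) ⇒ at equal v, r ∝ m/q.
r_{alpha particle}/r_{electron} = 3640.

ratio ≈ 3640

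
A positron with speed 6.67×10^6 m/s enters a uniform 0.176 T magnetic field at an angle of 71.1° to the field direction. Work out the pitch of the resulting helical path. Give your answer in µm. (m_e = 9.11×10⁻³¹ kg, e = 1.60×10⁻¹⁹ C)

The velocity component along B is v∥ = v cos71.1° = 2.16×10^6 m/s.
The cyclotron period T = 2πm/(qB) = 2.03×10^-10 s is set by m, q, B alone.
Pitch = v∥·T = (2.16×10^6)(2.03×10^-10) = 4.39×10^-4 m.

pitch ≈ 439 µm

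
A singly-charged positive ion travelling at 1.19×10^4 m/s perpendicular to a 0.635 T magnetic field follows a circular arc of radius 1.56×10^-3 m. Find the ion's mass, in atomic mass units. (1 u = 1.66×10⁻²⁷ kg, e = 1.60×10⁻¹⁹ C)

m ≈ 8.02 u

qvB = mv²/r ⇒ m = qBr/v.
m = (1×1.60×10^-19)(0.635)(1.56×10^-3) / (1.19×10^4) = 1.33×10^-26 kg = 8.02 u.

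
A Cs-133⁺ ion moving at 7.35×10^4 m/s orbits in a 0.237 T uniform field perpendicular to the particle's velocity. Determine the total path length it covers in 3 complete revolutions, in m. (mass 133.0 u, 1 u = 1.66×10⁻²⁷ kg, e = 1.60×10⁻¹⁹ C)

r = mv/(qB) = 0.428 m, so one revolution covers 2πr = 2.69 m.
In 3 revolutions: L = 3·2πr = 8.07 m.

L ≈ 8.07 m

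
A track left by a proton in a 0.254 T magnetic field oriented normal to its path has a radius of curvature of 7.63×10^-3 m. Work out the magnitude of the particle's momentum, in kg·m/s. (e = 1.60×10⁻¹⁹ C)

Since qvB = mv²/r, the momentum p = mv = qBr.
p = (1×1.60×10^-19)(0.254)(7.63×10^-3) = 3.10×10^-22 kg·m/s.

p ≈ 3.10×10^-22 kg·m/s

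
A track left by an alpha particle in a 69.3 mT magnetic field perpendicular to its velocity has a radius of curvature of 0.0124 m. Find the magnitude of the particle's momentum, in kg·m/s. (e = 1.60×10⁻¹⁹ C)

Since qvB = mv²/r, the momentum p = mv = qBr.
p = (2×1.60×10^-19)(0.0693)(0.0124) = 2.75×10^-22 kg·m/s.

p ≈ 2.75×10^-22 kg·m/s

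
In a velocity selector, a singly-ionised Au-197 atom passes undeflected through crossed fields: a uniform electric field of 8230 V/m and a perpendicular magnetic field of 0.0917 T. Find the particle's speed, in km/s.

For zero net force, qE = qvB, so v = E/B.
v = (8230) / (0.0917) = 8.97×10^4 m/s.

v ≈ 89.7 km/s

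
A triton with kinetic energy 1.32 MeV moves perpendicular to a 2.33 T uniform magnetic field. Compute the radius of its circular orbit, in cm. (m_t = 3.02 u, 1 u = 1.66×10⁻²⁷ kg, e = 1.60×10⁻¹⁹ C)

Convert the energy: K = 1.32 MeV = 2.11×10^-13 J.
v = √(2K/m) = √(2·2.11×10^-13/5.01×10^-27) = 9.18×10^6 m/s.
r = mv/(qB) = (5.01×10^-27)(9.18×10^6) / [(1×1.60×10^-19)(2.33)] = 0.123 m.

r ≈ 12.3 cm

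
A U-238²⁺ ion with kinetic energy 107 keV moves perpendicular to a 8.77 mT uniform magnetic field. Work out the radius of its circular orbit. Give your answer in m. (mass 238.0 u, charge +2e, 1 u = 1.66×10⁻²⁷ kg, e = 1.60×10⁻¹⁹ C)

r ≈ 41.4 m

Convert the energy: K = 107 keV = 1.71×10^-14 J.
v = √(2K/m) = √(2·1.71×10^-14/3.95×10^-25) = 2.94×10^5 m/s.
r = mv/(qB) = (3.95×10^-25)(2.94×10^5) / [(2×1.60×10^-19)(8.77×10^-3)] = 41.4 m.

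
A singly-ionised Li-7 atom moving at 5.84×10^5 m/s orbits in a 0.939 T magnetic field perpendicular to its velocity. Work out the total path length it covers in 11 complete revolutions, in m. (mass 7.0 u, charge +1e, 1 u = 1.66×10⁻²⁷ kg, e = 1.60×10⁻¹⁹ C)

L ≈ 3.12 m

r = mv/(qB) = 0.0452 m, so one revolution covers 2πr = 0.284 m.
In 11 revolutions: L = 11·2πr = 3.12 m.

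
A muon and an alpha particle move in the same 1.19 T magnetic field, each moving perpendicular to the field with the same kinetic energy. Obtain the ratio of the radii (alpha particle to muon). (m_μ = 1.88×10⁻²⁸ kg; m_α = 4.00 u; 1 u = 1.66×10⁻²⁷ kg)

ratio ≈ 2.97

r = √(2mK)/(qB) ⇒ at equal K, r ∝ √m/q.
r_{alpha particle}/r_{muon} = 2.97.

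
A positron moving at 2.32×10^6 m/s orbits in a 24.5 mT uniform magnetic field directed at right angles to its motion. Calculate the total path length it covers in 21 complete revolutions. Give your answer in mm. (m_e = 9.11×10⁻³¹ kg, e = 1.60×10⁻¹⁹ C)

L ≈ 71.1 mm

r = mv/(qB) = 5.39×10^-4 m, so one revolution covers 2πr = 3.39×10^-3 m.
In 21 revolutions: L = 21·2πr = 0.0711 m.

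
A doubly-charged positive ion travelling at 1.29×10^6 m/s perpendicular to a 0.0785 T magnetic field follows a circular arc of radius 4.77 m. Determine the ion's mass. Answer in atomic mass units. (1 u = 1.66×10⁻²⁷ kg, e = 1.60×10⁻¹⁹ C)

m ≈ 56.0 u

qvB = mv²/r ⇒ m = qBr/v.
m = (2×1.60×10^-19)(0.0785)(4.77) / (1.29×10^6) = 9.29×10^-26 kg = 56.0 u.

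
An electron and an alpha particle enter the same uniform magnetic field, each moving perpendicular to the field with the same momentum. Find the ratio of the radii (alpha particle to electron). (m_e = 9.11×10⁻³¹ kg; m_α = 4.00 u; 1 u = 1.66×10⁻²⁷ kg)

ratio ≈ 0.500

r = p/(qB) ⇒ at equal p, r ∝ 1/q.
r_{alpha particle}/r_{electron} = 0.500.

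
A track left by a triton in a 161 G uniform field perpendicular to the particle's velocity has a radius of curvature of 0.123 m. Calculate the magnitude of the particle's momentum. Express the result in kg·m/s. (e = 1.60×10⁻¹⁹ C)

p ≈ 3.17×10^-22 kg·m/s

Since qvB = mv²/r, the momentum p = mv = qBr.
p = (1×1.60×10^-19)(0.0161)(0.123) = 3.17×10^-22 kg·m/s.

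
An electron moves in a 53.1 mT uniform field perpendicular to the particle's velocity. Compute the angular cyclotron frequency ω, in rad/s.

ω ≈ 9.33×10^9 rad/s

ω = qB/m = (1×1.60×10^-19)(0.0531) / (9.11×10^-31) = 9.33×10^9 rad/s.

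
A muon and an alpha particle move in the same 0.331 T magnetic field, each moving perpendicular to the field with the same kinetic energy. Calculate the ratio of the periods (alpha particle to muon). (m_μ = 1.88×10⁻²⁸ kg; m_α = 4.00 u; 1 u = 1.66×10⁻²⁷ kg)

ratio ≈ 17.7

T = 2πm/(qB) is independent of speed, so T₂/T₁ = (m₂/q₂)/(m₁/q₁).
T_{alpha particle}/T_{muon} = (6.64×10^-27/2e) / (1.88×10^-28/1e) = 17.7.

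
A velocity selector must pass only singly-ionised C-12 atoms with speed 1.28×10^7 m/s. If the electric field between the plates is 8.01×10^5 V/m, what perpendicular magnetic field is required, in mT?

B ≈ 62.6 mT

qE = qvB ⇒ B = E/v = (8.01×10^5) / (1.28×10^7) = 0.0626 T.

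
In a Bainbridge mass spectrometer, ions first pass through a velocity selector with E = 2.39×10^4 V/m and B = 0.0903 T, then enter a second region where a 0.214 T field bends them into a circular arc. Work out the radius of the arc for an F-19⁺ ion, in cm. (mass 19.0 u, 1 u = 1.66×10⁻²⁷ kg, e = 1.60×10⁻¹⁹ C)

The selector passes v = E/B = 2.39×10^4/0.0903 = 2.65×10^5 m/s.
In the deflection region, r = mv/(qB₂) = (3.15×10^-26)(2.65×10^5) / [(1×1.60×10^-19)(0.214)] = 0.244 m.

r ≈ 24.4 cm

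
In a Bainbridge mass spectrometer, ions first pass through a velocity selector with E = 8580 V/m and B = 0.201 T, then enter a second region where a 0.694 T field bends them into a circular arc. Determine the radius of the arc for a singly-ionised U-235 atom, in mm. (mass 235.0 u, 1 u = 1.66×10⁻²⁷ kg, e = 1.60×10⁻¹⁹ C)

r ≈ 150 mm

The selector passes v = E/B = 8580/0.201 = 4.27×10^4 m/s.
In the deflection region, r = mv/(qB₂) = (3.90×10^-25)(4.27×10^4) / [(1×1.60×10^-19)(0.694)] = 0.150 m.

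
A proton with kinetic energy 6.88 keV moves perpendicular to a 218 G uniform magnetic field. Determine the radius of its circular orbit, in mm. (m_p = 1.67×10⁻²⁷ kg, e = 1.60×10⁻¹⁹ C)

Convert the energy: K = 6.88 keV = 1.10×10^-15 J.
v = √(2K/m) = √(2·1.10×10^-15/1.67×10^-27) = 1.15×10^6 m/s.
r = mv/(qB) = (1.67×10^-27)(1.15×10^6) / [(1×1.60×10^-19)(0.0218)] = 0.550 m.

r ≈ 550 mm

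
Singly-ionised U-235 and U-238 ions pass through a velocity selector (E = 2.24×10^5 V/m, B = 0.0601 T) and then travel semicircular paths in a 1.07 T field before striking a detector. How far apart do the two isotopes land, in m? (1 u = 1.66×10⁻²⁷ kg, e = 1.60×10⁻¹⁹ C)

Δd ≈ 0.217 m

Both emerge at v = E/B₁ = 3.73×10^6 m/s.
r = mv/(qB₂), so r₁ = 8.493 m and r₂ = 8.601 m, giving Δr = 0.108 m.
After a semicircle each ion lands a diameter 2r from the entry slit, so the separation is 2Δr = 0.217 m.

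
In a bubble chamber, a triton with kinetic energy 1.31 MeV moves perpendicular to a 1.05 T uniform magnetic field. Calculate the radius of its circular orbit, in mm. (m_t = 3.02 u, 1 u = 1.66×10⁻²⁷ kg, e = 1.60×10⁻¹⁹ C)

Convert the energy: K = 1.31 MeV = 2.10×10^-13 J.
v = √(2K/m) = √(2·2.10×10^-13/5.01×10^-27) = 9.14×10^6 m/s.
r = mv/(qB) = (5.01×10^-27)(9.14×10^6) / [(1×1.60×10^-19)(1.05)] = 0.273 m.

r ≈ 273 mm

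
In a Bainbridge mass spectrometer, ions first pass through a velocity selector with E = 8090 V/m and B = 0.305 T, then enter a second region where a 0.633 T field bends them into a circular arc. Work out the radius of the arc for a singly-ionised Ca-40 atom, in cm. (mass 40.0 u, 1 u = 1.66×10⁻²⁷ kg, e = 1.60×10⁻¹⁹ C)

The selector passes v = E/B = 8090/0.305 = 2.65×10^4 m/s.
In the deflection region, r = mv/(qB₂) = (6.64×10^-26)(2.65×10^4) / [(1×1.60×10^-19)(0.633)] = 0.0174 m.

r ≈ 1.74 cm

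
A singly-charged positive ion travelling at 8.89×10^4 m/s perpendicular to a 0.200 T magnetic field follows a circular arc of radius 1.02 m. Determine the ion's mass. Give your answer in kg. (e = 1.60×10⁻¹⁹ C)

m ≈ 3.67×10^-25 kg

qvB = mv²/r ⇒ m = qBr/v.
m = (1×1.60×10^-19)(0.200)(1.02) / (8.89×10^4) = 3.67×10^-25 kg.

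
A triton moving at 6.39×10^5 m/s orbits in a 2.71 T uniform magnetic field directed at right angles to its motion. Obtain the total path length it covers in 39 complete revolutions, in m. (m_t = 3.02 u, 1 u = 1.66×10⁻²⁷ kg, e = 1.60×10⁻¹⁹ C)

r = mv/(qB) = 7.39×10^-3 m, so one revolution covers 2πr = 0.0464 m.
In 39 revolutions: L = 39·2πr = 1.81 m.

L ≈ 1.81 m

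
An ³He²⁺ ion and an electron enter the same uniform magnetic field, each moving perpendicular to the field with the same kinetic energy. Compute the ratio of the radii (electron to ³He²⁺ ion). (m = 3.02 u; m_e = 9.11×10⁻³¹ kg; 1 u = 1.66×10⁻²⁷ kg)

ratio ≈ 0.0270

r = √(2mK)/(qB) ⇒ at equal K, r ∝ √m/q.
r_{electron}/r_{³He²⁺ ion} = 0.0270.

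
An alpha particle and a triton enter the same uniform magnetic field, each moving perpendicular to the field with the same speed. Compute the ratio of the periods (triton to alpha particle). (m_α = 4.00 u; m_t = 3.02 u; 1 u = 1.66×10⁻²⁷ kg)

ratio ≈ 1.51

T = 2πm/(qB) is independent of speed, so T₂/T₁ = (m₂/q₂)/(m₁/q₁).
T_{triton}/T_{alpha particle} = (5.01×10^-27/1e) / (6.64×10^-27/2e) = 1.51.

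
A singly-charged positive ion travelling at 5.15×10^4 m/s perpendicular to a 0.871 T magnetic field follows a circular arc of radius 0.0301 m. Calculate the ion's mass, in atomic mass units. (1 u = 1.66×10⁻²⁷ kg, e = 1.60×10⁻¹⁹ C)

qvB = mv²/r ⇒ m = qBr/v.
m = (1×1.60×10^-19)(0.871)(0.0301) / (5.15×10^4) = 8.15×10^-26 kg = 49.1 u.

m ≈ 49.1 u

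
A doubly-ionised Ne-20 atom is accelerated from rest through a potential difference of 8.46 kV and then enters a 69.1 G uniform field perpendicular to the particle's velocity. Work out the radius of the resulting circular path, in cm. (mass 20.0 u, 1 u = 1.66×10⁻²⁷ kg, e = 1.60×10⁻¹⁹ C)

The kinetic energy gained is K = qV = (2×1.60×10^-19)(8460) = 2.71×10^-15 J.
v = √(2K/m) = 4.04×10^5 m/s.
r = mv/(qB) = (3.32×10^-26)(4.04×10^5) / [(2×1.60×10^-19)(6.91×10^-3)] = 6.06 m.

r ≈ 606 cm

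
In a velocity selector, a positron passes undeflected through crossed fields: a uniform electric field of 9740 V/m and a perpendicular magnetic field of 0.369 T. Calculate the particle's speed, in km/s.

For zero net force, qE = qvB, so v = E/B.
v = (9740) / (0.369) = 2.64×10^4 m/s.

v ≈ 26.4 km/s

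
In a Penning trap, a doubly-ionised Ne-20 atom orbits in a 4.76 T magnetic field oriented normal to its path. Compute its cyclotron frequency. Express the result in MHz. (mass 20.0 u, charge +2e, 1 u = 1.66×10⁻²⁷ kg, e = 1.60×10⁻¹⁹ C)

f = qB/(2πm) = (2×1.60×10^-19)(4.76) / [2π(3.32×10^-26)] = 7.30×10^6 Hz.

f ≈ 7.30 MHz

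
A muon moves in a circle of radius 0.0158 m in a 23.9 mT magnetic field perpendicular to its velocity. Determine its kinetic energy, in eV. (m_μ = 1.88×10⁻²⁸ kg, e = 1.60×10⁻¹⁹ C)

K ≈ 60.7 eV

v = qBr/m = (1×1.60×10^-19)(0.0239)(0.0158) / (1.88×10^-28) = 3.21×10^5 m/s.
K = ½mv² = 0.5·(1.88×10^-28)·(3.21×10^5)² = 9.71×10^-18 J = 60.7 eV.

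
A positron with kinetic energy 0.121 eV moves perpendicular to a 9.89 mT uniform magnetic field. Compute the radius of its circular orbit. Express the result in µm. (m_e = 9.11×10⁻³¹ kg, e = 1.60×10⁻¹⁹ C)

r ≈ 119 µm

Convert the energy: K = 0.121 eV = 1.94×10^-20 J.
v = √(2K/m) = √(2·1.94×10^-20/9.11×10^-31) = 2.06×10^5 m/s.
r = mv/(qB) = (9.11×10^-31)(2.06×10^5) / [(1×1.60×10^-19)(9.89×10^-3)] = 1.19×10^-4 m.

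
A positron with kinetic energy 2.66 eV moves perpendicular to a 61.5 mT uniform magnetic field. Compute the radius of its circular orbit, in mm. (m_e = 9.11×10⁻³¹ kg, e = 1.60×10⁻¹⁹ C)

r ≈ 0.0895 mm

Convert the energy: K = 2.66 eV = 4.26×10^-19 J.
v = √(2K/m) = √(2·4.26×10^-19/9.11×10^-31) = 9.67×10^5 m/s.
r = mv/(qB) = (9.11×10^-31)(9.67×10^5) / [(1×1.60×10^-19)(0.0615)] = 8.95×10^-5 m.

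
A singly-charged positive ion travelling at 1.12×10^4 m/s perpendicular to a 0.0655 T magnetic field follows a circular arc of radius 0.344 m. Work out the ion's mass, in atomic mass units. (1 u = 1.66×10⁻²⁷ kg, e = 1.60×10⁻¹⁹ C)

qvB = mv²/r ⇒ m = qBr/v.
m = (1×1.60×10^-19)(0.0655)(0.344) / (1.12×10^4) = 3.22×10^-25 kg = 194 u.

m ≈ 194 u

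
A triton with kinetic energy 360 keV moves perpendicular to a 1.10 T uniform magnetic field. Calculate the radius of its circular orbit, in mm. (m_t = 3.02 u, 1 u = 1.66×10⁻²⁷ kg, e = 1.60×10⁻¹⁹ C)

r ≈ 137 mm

Convert the energy: K = 360 keV = 5.76×10^-14 J.
v = √(2K/m) = √(2·5.76×10^-14/5.01×10^-27) = 4.79×10^6 m/s.
r = mv/(qB) = (5.01×10^-27)(4.79×10^6) / [(1×1.60×10^-19)(1.10)] = 0.137 m.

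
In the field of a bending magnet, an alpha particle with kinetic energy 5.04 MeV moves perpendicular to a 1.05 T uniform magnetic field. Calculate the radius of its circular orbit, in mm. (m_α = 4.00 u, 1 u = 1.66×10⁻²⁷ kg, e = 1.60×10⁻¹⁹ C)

r ≈ 308 mm

Convert the energy: K = 5.04 MeV = 8.06×10^-13 J.
v = √(2K/m) = √(2·8.06×10^-13/6.64×10^-27) = 1.56×10^7 m/s.
r = mv/(qB) = (6.64×10^-27)(1.56×10^7) / [(2×1.60×10^-19)(1.05)] = 0.308 m.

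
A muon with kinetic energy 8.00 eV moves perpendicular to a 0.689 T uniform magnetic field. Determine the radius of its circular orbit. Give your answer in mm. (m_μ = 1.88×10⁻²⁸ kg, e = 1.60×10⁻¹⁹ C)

Convert the energy: K = 8.00 eV = 1.28×10^-18 J.
v = √(2K/m) = √(2·1.28×10^-18/1.88×10^-28) = 1.17×10^5 m/s.
r = mv/(qB) = (1.88×10^-28)(1.17×10^5) / [(1×1.60×10^-19)(0.689)] = 1.99×10^-4 m.

r ≈ 0.199 mm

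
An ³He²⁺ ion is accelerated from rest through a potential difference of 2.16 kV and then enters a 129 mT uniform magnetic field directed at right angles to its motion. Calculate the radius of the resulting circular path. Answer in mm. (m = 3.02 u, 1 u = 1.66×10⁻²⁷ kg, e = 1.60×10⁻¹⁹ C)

The kinetic energy gained is K = qV = (2×1.60×10^-19)(2160) = 6.91×10^-16 J.
v = √(2K/m) = 5.25×10^5 m/s.
r = mv/(qB) = (5.01×10^-27)(5.25×10^5) / [(2×1.60×10^-19)(0.129)] = 0.0638 m.

r ≈ 63.8 mm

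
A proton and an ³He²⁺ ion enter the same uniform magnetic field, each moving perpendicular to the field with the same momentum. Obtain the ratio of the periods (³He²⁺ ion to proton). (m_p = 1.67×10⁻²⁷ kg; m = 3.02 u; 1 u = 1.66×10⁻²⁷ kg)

ratio ≈ 1.50

T = 2πm/(qB) is independent of speed, so T₂/T₁ = (m₂/q₂)/(m₁/q₁).
T_{³He²⁺ ion}/T_{proton} = (5.01×10^-27/2e) / (1.67×10^-27/1e) = 1.50.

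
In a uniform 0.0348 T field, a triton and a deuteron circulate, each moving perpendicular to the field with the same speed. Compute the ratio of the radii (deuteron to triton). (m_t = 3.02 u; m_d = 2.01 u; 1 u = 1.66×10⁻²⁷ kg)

r = mv/(qB) ⇒ at equal v, r ∝ m/q.
r_{deuteron}/r_{triton} = 0.666.

ratio ≈ 0.666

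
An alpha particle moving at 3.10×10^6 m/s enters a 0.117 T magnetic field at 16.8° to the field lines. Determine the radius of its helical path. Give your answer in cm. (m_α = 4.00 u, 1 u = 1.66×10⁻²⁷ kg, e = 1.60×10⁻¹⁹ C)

r ≈ 15.9 cm

Only the perpendicular component v⊥ = v sin16.8° = 8.96×10^5 m/s is bent by the field.
r = m v⊥ /(qB) = (6.64×10^-27)(8.96×10^5) / [(2×1.60×10^-19)(0.117)] = 0.159 m.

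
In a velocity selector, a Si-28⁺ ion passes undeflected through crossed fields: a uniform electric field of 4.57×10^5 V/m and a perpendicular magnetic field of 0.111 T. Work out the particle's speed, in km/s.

v ≈ 4120 km/s

For zero net force, qE = qvB, so v = E/B.
v = (4.57×10^5) / (0.111) = 4.12×10^6 m/s.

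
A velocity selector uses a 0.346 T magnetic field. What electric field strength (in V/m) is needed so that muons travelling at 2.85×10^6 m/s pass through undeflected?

E ≈ 9.86×10^5 V/m

qE = qvB ⇒ E = vB = (2.85×10^6)(0.346) = 9.86×10^5 V/m.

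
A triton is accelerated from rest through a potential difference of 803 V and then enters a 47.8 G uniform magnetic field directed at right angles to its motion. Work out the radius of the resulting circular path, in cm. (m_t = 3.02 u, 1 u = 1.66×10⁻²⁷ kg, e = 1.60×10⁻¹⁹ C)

The kinetic energy gained is K = qV = (1×1.60×10^-19)(803) = 1.28×10^-16 J.
v = √(2K/m) = 2.26×10^5 m/s.
r = mv/(qB) = (5.01×10^-27)(2.26×10^5) / [(1×1.60×10^-19)(4.78×10^-3)] = 1.48 m.

r ≈ 148 cm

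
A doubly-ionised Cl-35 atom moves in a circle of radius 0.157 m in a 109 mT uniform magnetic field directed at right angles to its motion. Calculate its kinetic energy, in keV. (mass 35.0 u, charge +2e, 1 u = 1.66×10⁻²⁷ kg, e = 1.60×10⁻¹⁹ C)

K ≈ 1.61 keV

v = qBr/m = (2×1.60×10^-19)(0.109)(0.157) / (5.81×10^-26) = 9.43×10^4 m/s.
K = ½mv² = 0.5·(5.81×10^-26)·(9.43×10^4)² = 2.58×10^-16 J = 1.61 keV.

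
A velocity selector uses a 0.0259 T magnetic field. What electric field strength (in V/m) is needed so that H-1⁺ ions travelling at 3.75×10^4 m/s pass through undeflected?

E ≈ 971 V/m

qE = qvB ⇒ E = vB = (3.75×10^4)(0.0259) = 971 V/m.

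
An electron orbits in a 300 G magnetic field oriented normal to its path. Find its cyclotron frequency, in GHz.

f = qB/(2πm) = (1×1.60×10^-19)(0.0300) / [2π(9.11×10^-31)] = 8.39×10^8 Hz.

f ≈ 0.839 GHz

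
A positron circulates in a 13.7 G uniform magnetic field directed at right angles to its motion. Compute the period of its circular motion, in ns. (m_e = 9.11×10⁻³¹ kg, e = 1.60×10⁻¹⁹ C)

T ≈ 26.1 ns

The cyclotron period is independent of speed: T = 2πm/(qB).
T = 2π(9.11×10^-31) / [(1×1.60×10^-19)(1.37×10^-3)] = 2.61×10^-8 s.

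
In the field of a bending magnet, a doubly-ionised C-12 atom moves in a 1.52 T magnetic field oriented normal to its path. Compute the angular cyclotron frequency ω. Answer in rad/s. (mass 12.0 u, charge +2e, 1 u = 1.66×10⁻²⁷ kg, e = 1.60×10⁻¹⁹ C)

ω ≈ 2.44×10^7 rad/s

ω = qB/m = (2×1.60×10^-19)(1.52) / (1.99×10^-26) = 2.44×10^7 rad/s.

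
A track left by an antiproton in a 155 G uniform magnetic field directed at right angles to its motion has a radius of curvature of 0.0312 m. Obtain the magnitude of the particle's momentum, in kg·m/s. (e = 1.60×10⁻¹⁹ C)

p ≈ 7.74×10^-23 kg·m/s

Since qvB = mv²/r, the momentum p = mv = qBr.
p = (1×1.60×10^-19)(0.0155)(0.0312) = 7.74×10^-23 kg·m/s.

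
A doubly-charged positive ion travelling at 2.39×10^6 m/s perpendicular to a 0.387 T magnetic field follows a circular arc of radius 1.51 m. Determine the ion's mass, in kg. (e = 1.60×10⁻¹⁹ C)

qvB = mv²/r ⇒ m = qBr/v.
m = (2×1.60×10^-19)(0.387)(1.51) / (2.39×10^6) = 7.82×10^-26 kg.

m ≈ 7.82×10^-26 kg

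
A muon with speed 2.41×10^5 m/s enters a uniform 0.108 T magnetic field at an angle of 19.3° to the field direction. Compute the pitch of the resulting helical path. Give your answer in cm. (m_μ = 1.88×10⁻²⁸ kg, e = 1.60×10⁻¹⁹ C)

The velocity component along B is v∥ = v cos19.3° = 2.27×10^5 m/s.
The cyclotron period T = 2πm/(qB) = 6.84×10^-8 s is set by m, q, B alone.
Pitch = v∥·T = (2.27×10^5)(6.84×10^-8) = 0.0155 m.

pitch ≈ 1.55 cm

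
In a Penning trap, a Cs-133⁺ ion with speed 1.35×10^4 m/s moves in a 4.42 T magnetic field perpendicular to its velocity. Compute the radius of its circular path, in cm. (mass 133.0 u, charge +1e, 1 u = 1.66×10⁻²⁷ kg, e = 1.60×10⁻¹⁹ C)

r ≈ 0.421 cm

The magnetic force provides the centripetal force: qvB = mv²/r, so r = mv/(qB).
r = (2.21×10^-25 kg)(1.35×10^4 m/s) / [(1×1.60×10^-19 C)(4.42 T)] = 4.21×10^-3 m.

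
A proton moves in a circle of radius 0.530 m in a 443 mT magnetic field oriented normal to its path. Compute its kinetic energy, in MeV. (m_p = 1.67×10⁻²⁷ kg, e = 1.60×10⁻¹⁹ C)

v = qBr/m = (1×1.60×10^-19)(0.443)(0.530) / (1.67×10^-27) = 2.25×10^7 m/s.
K = ½mv² = 0.5·(1.67×10^-27)·(2.25×10^7)² = 4.23×10^-13 J = 2.64 MeV.

K ≈ 2.64 MeV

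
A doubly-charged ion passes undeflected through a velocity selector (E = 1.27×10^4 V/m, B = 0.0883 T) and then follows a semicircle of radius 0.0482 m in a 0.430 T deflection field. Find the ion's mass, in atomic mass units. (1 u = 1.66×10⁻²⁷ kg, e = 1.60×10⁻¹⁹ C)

v = E/B₁ = 1.44×10^5 m/s.
From r = mv/(qB₂), m = qB₂r/v = (2×1.60×10^-19)(0.430)(0.0482) / (1.44×10^5) = 4.61×10^-26 kg.
In atomic mass units: m = 4.61×10^-26 / 1.66×10^-27 = 27.8 u.

m ≈ 27.8 u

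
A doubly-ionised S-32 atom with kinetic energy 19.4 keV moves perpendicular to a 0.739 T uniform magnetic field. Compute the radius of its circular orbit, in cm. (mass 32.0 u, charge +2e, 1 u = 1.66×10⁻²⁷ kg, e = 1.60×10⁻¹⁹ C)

r ≈ 7.68 cm

Convert the energy: K = 19.4 keV = 3.10×10^-15 J.
v = √(2K/m) = √(2·3.10×10^-15/5.31×10^-26) = 3.42×10^5 m/s.
r = mv/(qB) = (5.31×10^-26)(3.42×10^5) / [(2×1.60×10^-19)(0.739)] = 0.0768 m.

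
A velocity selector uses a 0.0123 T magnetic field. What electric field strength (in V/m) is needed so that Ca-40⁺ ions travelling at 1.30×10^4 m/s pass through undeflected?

E ≈ 160 V/m

qE = qvB ⇒ E = vB = (1.30×10^4)(0.0123) = 160 V/m.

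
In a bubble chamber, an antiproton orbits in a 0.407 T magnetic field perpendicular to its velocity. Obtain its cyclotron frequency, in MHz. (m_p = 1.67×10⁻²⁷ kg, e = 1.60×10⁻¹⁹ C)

f ≈ 6.21 MHz

f = qB/(2πm) = (1×1.60×10^-19)(0.407) / [2π(1.67×10^-27)] = 6.21×10^6 Hz.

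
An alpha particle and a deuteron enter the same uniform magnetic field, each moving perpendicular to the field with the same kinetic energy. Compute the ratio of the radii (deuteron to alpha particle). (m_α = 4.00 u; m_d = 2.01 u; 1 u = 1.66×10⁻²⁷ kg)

r = √(2mK)/(qB) ⇒ at equal K, r ∝ √m/q.
r_{deuteron}/r_{alpha particle} = 1.42.

ratio ≈ 1.42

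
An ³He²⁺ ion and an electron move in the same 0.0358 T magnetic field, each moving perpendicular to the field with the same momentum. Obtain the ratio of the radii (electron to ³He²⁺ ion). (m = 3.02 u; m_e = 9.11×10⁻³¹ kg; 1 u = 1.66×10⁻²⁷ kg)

r = p/(qB) ⇒ at equal p, r ∝ 1/q.
r_{electron}/r_{³He²⁺ ion} = 2.00.

ratio ≈ 2.00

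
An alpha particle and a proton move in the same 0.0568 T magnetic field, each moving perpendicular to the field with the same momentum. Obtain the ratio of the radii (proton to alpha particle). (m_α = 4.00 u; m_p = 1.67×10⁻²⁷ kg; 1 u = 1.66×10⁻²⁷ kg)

ratio ≈ 2.00

r = p/(qB) ⇒ at equal p, r ∝ 1/q.
r_{proton}/r_{alpha particle} = 2.00.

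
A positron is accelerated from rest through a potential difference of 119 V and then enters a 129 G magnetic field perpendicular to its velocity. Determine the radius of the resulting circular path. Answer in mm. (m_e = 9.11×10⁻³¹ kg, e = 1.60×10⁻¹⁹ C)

r ≈ 2.85 mm

The kinetic energy gained is K = qV = (1×1.60×10^-19)(119) = 1.90×10^-17 J.
v = √(2K/m) = 6.47×10^6 m/s.
r = mv/(qB) = (9.11×10^-31)(6.47×10^6) / [(1×1.60×10^-19)(0.0129)] = 2.85×10^-3 m.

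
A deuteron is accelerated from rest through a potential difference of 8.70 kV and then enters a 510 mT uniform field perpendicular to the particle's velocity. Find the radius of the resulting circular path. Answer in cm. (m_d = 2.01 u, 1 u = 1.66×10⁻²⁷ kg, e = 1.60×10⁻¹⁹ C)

r ≈ 3.74 cm

The kinetic energy gained is K = qV = (1×1.60×10^-19)(8700) = 1.39×10^-15 J.
v = √(2K/m) = 9.13×10^5 m/s.
r = mv/(qB) = (3.34×10^-27)(9.13×10^5) / [(1×1.60×10^-19)(0.510)] = 0.0374 m.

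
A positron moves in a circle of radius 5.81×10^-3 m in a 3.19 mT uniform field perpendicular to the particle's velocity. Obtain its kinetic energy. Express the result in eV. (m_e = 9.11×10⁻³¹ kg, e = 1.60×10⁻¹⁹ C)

K ≈ 30.2 eV

v = qBr/m = (1×1.60×10^-19)(3.19×10^-3)(5.81×10^-3) / (9.11×10^-31) = 3.26×10^6 m/s.
K = ½mv² = 0.5·(9.11×10^-31)·(3.26×10^6)² = 4.83×10^-18 J = 30.2 eV.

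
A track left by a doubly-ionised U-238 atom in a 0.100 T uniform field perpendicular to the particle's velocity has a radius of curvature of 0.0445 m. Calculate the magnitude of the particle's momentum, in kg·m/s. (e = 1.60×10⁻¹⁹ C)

p ≈ 1.42×10^-21 kg·m/s

Since qvB = mv²/r, the momentum p = mv = qBr.
p = (2×1.60×10^-19)(0.100)(0.0445) = 1.42×10^-21 kg·m/s.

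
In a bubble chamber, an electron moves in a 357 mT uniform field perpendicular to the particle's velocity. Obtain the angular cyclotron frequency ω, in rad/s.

ω = qB/m = (1×1.60×10^-19)(0.357) / (9.11×10^-31) = 6.27×10^10 rad/s.

ω ≈ 6.27×10^10 rad/s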